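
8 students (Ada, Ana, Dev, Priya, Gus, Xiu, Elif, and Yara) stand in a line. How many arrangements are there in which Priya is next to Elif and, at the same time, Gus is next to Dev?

Treat {Priya,Elif} as one block (2 orders) and {Gus,Dev} as another (2 orders).
That leaves 6 units to arrange: 2 × 2 × 6! = 4 × 720 = 2880.

2880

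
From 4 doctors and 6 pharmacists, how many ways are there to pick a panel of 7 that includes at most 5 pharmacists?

Split by how many pharmacists are chosen (0 through 5).
Sum: C(6,0)·C(4,7) + C(6,1)·C(4,6) + C(6,2)·C(4,5) + C(6,3)·C(4,4) + C(6,4)·C(4,3) + C(6,5)·C(4,2) = 0 + 0 + 0 + 20 + 60 + 36 = 116.

116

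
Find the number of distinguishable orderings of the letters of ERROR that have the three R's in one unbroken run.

Treat the 3 copies of R as a single block. The multiset to arrange is then {RRR, E, O}, 3 items in all.
All 3 items are distinct, so there are (3)! = 6 arrangements.

6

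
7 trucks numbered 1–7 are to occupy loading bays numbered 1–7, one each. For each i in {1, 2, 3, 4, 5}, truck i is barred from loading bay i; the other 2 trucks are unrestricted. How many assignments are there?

Let Aᵢ (for 1 ≤ i ≤ 5) be the placements that put truck i in its forbidden loading bay. Any j of these fix j positions, leaving (7−j)! ways to fill the rest, and there are C(5,j) ways to pick which j.
By inclusion–exclusion, the number of valid placements is Σ_{j=0}^{5} (−1)^j C(5,j)·(7−j)!.
Computing: 5040 − 3600 + 1200 − 240 + 30 − 2 = 2428.

2428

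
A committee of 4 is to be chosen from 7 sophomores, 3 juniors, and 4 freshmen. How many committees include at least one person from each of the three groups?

462

With no constraint there are C(14,4) = 1001 possible selections.
Selections missing a whole group: no sophomores → C(7,4) = 35; no juniors → C(11,4) = 330; no freshmen → C(10,4) = 210.
Add back selections omitting two groups (i.e. drawn from a single group): C(7,4) + C(3,4) + C(4,4) = 36.
By inclusion–exclusion: 1001 − 575 + 36 = 462.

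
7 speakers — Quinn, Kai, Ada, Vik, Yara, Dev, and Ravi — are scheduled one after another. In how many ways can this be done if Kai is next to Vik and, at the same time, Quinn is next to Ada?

480

Treat {Kai,Vik} as one block (2 orders) and {Quinn,Ada} as another (2 orders).
That leaves 5 units to arrange: 2 × 2 × 5! = 4 × 120 = 480.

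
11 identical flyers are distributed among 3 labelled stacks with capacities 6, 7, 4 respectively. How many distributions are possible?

Without the upper bounds there are C(13,2) = 78 ways to split 11 among 3 stacks.
Subtract solutions that violate a single cap (substitute x_i' = x_i − (cap_i+1)): x_1 ≥ 7 gives C(6,2) = 15; x_2 ≥ 8 gives C(5,2) = 10; x_3 ≥ 5 gives C(8,2) = 28. Together 53.
No two caps can be exceeded simultaneously, so the pair terms are all 0.
By inclusion–exclusion the count is 78 − 53 + 0 = 25.

25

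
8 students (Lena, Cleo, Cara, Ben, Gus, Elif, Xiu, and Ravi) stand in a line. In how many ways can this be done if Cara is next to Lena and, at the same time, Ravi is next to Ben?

Treat {Cara,Lena} as one block (2 orders) and {Ravi,Ben} as another (2 orders).
That leaves 6 units to arrange: 2 × 2 × 6! = 4 × 720 = 2880.

2880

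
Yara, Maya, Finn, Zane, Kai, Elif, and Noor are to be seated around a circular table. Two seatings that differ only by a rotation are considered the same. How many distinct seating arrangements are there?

Fix one person's seat to break rotational symmetry; the remaining 6 people can be arranged in (6)! = 720 ways.

720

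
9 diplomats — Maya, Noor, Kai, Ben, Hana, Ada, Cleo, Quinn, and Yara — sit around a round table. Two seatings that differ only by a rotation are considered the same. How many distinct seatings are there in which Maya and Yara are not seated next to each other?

30240

Without the restriction there are (8)! = 40320 seatings.
Seatings with Maya beside Yara: treat them as a block with 2 internal orders, giving 2 × (7)! = 10080.
Subtracting, 40320 − 10080 = 30240.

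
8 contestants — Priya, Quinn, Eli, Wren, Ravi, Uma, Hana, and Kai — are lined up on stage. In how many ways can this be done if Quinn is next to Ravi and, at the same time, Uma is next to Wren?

2880

Treat {Quinn,Ravi} as one block (2 orders) and {Uma,Wren} as another (2 orders).
That leaves 6 units to arrange: 2 × 2 × 6! = 4 × 720 = 2880.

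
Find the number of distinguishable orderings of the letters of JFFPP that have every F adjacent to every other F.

12

Treat the 2 copies of F as a single block. The multiset to arrange is then {FF, J, P, P}, 4 items in all.
That gives (4)!/(2!) = 12 arrangements.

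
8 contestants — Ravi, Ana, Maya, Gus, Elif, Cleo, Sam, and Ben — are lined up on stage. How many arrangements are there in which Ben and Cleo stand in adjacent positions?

10080

Glue Ben and Cleo into one block (2 internal orders), leaving 7 units to arrange in a row.
That gives 2 × 7! = 2 × 5040 = 10080.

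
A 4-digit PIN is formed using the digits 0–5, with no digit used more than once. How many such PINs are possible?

With no repetition, fill the 4 digits in order: 6 choices, then 5, down to 3.
6 × 5 × 4 × 3 = 360.

360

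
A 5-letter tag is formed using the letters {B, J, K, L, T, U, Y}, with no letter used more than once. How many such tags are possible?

2520

This is a permutation of 5 out of 7: P(7,5) = 7!/2!.
That product is 7 × 6 × 5 × 4 × 3 = 2520.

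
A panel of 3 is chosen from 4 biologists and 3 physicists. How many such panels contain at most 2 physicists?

34

Split by how many physicists are chosen (0 through 2).
Sum: C(3,0)·C(4,3) + C(3,1)·C(4,2) + C(3,2)·C(4,1) = 4 + 18 + 12 = 34.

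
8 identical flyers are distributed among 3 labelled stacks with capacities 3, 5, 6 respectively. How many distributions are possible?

21

By stars and bars, unrestricted non-negative solutions to x_1+…+x_3 = 8 number C(8+2,2) = 45.
Subtract solutions that violate a single cap (substitute x_i' = x_i − (cap_i+1)): x_1 ≥ 4 gives C(6,2) = 15; x_2 ≥ 6 gives C(4,2) = 6; x_3 ≥ 7 gives C(3,2) = 3. Together 24.
No two caps can be exceeded simultaneously, so the pair terms are all 0.
By inclusion–exclusion the count is 45 − 24 + 0 = 21.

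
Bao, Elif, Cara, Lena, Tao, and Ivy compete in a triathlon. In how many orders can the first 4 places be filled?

360

This is an ordered selection of 4 from 6: P(6,4).
That gives 6 × 5 × 4 × 3 = 360.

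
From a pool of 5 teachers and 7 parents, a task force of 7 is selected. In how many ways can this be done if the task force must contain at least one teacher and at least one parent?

Unrestricted: C(12,7) = 792 ways to pick any 7 of the 12.
Subtract selections that omit an entire group: no teachers → C(7,7) = 1; no parents → C(5,7) = 0.
Both groups omitted at once is impossible, so 792 − 1 = 791.

791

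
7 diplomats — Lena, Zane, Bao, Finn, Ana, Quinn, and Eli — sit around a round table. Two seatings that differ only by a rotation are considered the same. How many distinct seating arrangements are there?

720

Seat Lena anywhere (absorbing the rotational symmetry), then permute the other 6: (6)! = 720.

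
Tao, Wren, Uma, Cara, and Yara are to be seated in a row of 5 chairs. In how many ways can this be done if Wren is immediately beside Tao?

48

Glue Wren and Tao into one block (2 internal orders), leaving 4 units to arrange in a row.
That gives 2 × 4! = 2 × 24 = 48.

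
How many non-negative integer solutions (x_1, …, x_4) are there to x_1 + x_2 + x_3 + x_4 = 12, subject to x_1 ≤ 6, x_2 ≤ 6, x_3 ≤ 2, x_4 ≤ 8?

124

By stars and bars, unrestricted non-negative solutions to x_1+…+x_4 = 12 number C(12+3,3) = 455.
Subtract solutions that violate a single cap (substitute x_i' = x_i − (cap_i+1)): x_1 ≥ 7 gives C(8,3) = 56; x_2 ≥ 7 gives C(8,3) = 56; x_3 ≥ 3 gives C(12,3) = 220; x_4 ≥ 9 gives C(6,3) = 20. Together 352.
Add back pairs where two caps are both exceeded: 0 + 10 + 0 + 10 + 0 + 1 = 21.
By inclusion–exclusion the count is 455 − 352 + 21 = 124.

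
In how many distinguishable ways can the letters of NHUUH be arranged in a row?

30

The 5 letters of NHUUH have repeats: H appearing twice and U appearing twice.
The number of distinct arrangements is 5!/(2!·2!) = 120/4 = 30.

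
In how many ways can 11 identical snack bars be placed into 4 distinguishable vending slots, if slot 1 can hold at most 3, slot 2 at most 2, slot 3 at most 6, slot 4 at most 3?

19

By stars and bars, unrestricted non-negative solutions to x_1+…+x_4 = 11 number C(11+3,3) = 364.
Subtract solutions that violate a single cap (substitute x_i' = x_i − (cap_i+1)): x_1 ≥ 4 gives C(10,3) = 120; x_2 ≥ 3 gives C(11,3) = 165; x_3 ≥ 7 gives C(7,3) = 35; x_4 ≥ 4 gives C(10,3) = 120. Together 440.
Add back pairs where two caps are both exceeded: 35 + 1 + 20 + 4 + 35 + 1 = 96.
Subtract triples: 0 + 1 + 0 + 0 = 1.
By inclusion–exclusion the count is 364 − 440 + 96 − 1 = 19.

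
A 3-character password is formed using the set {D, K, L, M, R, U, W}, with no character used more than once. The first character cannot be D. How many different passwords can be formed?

180

The first character has 7−1 = 6 choices (anything except D).
The remaining 2 characters are filled from the other 6 symbols without repetition: 6 × 5 = 30.
Total: 6 × 30 = 180.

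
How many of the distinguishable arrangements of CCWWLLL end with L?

With the last slot taken by L, it remains to arrange the other 6 letters (CCWWLL).
Those 6 letters have C appearing twice, L appearing twice, and W appearing twice, giving (6)!/(2!·2!·2!) = 90.

90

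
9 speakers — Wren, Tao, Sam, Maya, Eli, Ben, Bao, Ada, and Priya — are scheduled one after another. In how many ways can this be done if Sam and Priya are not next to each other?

282240

There are 9! = 362880 arrangements in all. If Sam and Priya are adjacent, merging them into one block gives 2·(8)! = 80640 arrangements.
So 362880 − 80640 = 282240 arrangements keep them apart.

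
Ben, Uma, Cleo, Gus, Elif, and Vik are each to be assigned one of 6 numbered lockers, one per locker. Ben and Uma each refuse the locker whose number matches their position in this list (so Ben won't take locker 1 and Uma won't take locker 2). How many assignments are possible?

Let Aᵢ (for i ∈ {1, 2}) be the placements that put person i in their forbidden locker. Any j of these fix j positions, leaving (6−j)! ways to fill the rest, and there are C(2,j) ways to pick which j.
By inclusion–exclusion, the number of valid placements is Σ_{j=0}^{2} (−1)^j C(2,j)·(6−j)!.
Computing: 720 − 240 + 24 = 504.

504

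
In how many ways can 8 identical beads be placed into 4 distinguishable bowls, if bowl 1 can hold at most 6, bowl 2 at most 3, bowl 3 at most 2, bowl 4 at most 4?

Without the upper bounds there are C(11,3) = 165 ways to split 8 among 4 bowls.
Subtract solutions that violate a single cap (substitute x_i' = x_i − (cap_i+1)): x_1 ≥ 7 gives C(4,3) = 4; x_2 ≥ 4 gives C(7,3) = 35; x_3 ≥ 3 gives C(8,3) = 56; x_4 ≥ 5 gives C(6,3) = 20. Together 115.
Add back pairs where two caps are both exceeded: 0 + 0 + 0 + 4 + 0 + 1 = 5.
By inclusion–exclusion the count is 165 − 115 + 5 = 55.

55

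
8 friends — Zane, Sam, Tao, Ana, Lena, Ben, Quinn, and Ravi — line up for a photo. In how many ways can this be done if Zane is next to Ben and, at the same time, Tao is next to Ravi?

Treat {Zane,Ben} as one block (2 orders) and {Tao,Ravi} as another (2 orders).
That leaves 6 units to arrange: 2 × 2 × 6! = 4 × 720 = 2880.

2880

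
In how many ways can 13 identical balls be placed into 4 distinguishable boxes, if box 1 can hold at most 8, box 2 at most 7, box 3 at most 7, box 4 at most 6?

329

By stars and bars, unrestricted non-negative solutions to x_1+…+x_4 = 13 number C(13+3,3) = 560.
Subtract solutions that violate a single cap (substitute x_i' = x_i − (cap_i+1)): x_1 ≥ 9 gives C(7,3) = 35; x_2 ≥ 8 gives C(8,3) = 56; x_3 ≥ 8 gives C(8,3) = 56; x_4 ≥ 7 gives C(9,3) = 84. Together 231.
No two caps can be exceeded simultaneously, so the pair terms are all 0.
By inclusion–exclusion the count is 560 − 231 + 0 = 329.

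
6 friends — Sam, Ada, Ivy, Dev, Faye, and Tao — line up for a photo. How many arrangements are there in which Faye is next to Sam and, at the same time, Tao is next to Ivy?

Treat {Faye,Sam} as one block (2 orders) and {Tao,Ivy} as another (2 orders).
That leaves 4 units to arrange: 2 × 2 × 4! = 4 × 24 = 96.

96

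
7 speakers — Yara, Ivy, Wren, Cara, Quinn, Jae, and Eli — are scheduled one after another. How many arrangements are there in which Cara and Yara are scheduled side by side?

1440

Treat {Cara, Yara} as a single unit. There are 6 units to order, and the pair itself can be ordered 2 ways.
So the count is 2·(6)! = 1440.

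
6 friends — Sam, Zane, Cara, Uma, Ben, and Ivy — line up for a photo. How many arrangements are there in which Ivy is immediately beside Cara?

240

Place the 4 others and the Ivy-Cara pair as 5 objects in a line; the pair has 2 internal arrangements.
So the count is 2·(5)! = 240.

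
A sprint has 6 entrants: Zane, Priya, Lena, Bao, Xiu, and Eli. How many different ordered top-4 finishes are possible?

There are 6 choices for 1st place, 5 for 2nd, and so on down to 3 for position 4.
That gives 6 × 5 × 4 × 3 = 360.

360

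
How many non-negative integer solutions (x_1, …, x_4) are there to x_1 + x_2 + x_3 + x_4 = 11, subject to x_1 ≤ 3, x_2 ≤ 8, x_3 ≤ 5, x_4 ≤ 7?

162

By stars and bars, unrestricted non-negative solutions to x_1+…+x_4 = 11 number C(11+3,3) = 364.
Subtract solutions that violate a single cap (substitute x_i' = x_i − (cap_i+1)): x_1 ≥ 4 gives C(10,3) = 120; x_2 ≥ 9 gives C(5,3) = 10; x_3 ≥ 6 gives C(8,3) = 56; x_4 ≥ 8 gives C(6,3) = 20. Together 206.
Add back pairs where two caps are both exceeded: 0 + 4 + 0 + 0 + 0 + 0 = 4.
By inclusion–exclusion the count is 364 − 206 + 4 = 162.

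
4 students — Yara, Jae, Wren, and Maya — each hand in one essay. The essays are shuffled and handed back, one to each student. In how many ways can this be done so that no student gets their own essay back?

9

Count assignments avoiding every fixed point. For any j of the 4 students fixed to their own essay, the other 4−j can be arranged in (4−j)! ways.
By inclusion–exclusion this is Σ_{j=0}^{4} (−1)^j C(4,j)·(4−j)!.
Computing: 24 − 24 + 12 − 4 + 1 = 9.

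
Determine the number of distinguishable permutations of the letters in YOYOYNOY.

280

Letter multiplicities in YOYOYNOY: N×1, O×3, Y×4.
Dividing 8! = 40320 by 4!·3! = 144 for the repeated letters gives 280.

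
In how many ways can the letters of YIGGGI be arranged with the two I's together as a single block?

Treat the 2 copies of I as a single block. The multiset to arrange is then {II, G, G, G, Y}, 5 items in all.
That gives (5)!/(3!) = 20 arrangements.

20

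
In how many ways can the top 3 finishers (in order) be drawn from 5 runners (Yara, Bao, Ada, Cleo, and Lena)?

60

This is an ordered selection of 3 from 5: P(5,3).
That gives 5 × 4 × 3 = 60.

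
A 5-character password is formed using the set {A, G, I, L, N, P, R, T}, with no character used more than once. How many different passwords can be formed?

6720

This is a permutation of 5 out of 8: P(8,5) = 8!/3!.
That product is 8 × 7 × 6 × 5 × 4 = 6720.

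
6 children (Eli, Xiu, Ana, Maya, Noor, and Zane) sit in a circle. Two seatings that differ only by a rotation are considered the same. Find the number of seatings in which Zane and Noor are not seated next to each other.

Without the restriction there are (5)! = 120 seatings.
Seatings with Zane beside Noor: treat them as a block with 2 internal orders, giving 2 × (4)! = 48.
Subtracting, 120 − 48 = 72.

72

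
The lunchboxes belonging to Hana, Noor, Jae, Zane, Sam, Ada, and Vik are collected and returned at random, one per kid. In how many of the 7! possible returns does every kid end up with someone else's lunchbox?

1854

Let Aᵢ be the assignments in which kid i gets their own lunchbox. We want the size of the complement of A₁∪…∪A_7.
By inclusion–exclusion this is Σ_{j=0}^{7} (−1)^j C(7,j)·(7−j)!.
Computing: 5040 − 5040 + 2520 − 840 + 210 − 42 + 7 − 1 = 1854.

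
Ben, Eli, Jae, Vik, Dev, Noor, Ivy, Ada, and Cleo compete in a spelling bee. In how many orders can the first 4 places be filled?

3024

This is an ordered selection of 4 from 9: P(9,4).
That gives 9 × 8 × 7 × 6 = 3024.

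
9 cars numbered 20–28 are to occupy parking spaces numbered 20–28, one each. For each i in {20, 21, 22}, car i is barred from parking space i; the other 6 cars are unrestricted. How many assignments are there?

Let Aᵢ (for i ∈ {20, 21, 22}) be the placements that put car i in its forbidden parking space. Any j of these fix j positions, leaving (9−j)! ways to fill the rest, and there are C(3,j) ways to pick which j.
By inclusion–exclusion, the number of valid placements is Σ_{j=0}^{3} (−1)^j C(3,j)·(9−j)!.
Computing: 362880 − 120960 + 15120 − 720 = 256320.

256320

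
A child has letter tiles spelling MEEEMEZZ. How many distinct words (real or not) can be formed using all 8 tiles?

The 8 letters of MEEEMEZZ have repeats: E appearing 4 times, M appearing twice, and Z appearing twice.
Dividing 8! = 40320 by 4!·2!·2! = 96 for the repeated letters gives 420.

420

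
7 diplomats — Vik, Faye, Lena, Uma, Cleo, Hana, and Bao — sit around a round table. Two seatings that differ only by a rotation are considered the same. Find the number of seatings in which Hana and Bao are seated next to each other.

240

Treat {Hana, Bao} as one unit (2 internal orders) and seat the resulting 6 units around the table: (5)! circular arrangements.
So 2 × (5)! = 2 × 120 = 240.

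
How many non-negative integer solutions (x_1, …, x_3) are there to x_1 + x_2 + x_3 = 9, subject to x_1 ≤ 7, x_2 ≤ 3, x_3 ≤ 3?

Without the upper bounds there are C(11,2) = 55 ways to split 9 among 3 variables.
Subtract solutions that violate a single cap (substitute x_i' = x_i − (cap_i+1)): x_1 ≥ 8 gives C(3,2) = 3; x_2 ≥ 4 gives C(7,2) = 21; x_3 ≥ 4 gives C(7,2) = 21. Together 45.
Add back pairs where two caps are both exceeded: 0 + 0 + 3 = 3.
By inclusion–exclusion the count is 55 − 45 + 3 = 13.

13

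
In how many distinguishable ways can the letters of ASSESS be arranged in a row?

The 6 letters of ASSESS have repeats: S appearing 4 times.
So there are 6! / (4!) = 30 distinguishable arrangements.

30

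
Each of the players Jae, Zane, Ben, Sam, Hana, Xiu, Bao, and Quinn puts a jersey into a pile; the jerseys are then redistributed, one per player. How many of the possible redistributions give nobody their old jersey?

Count assignments avoiding every fixed point. For any j of the 8 players fixed to their old jersey, the other 8−j can be arranged in (8−j)! ways.
By inclusion–exclusion this is Σ_{j=0}^{8} (−1)^j C(8,j)·(8−j)!.
Computing: 40320 − 40320 + 20160 − 6720 + 1680 − 336 + 56 − 8 + 1 = 14833.

14833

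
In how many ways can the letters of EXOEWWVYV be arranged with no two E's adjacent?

35280

There are 9!/(2!·2!·2!) = 45360 arrangements of EXOEWWVYV in total.
Arrangements with the E's together: treat EE as one letter, giving (8)!/(2!·2!) = 10080.
Hence 45360 − 10080 = 35280.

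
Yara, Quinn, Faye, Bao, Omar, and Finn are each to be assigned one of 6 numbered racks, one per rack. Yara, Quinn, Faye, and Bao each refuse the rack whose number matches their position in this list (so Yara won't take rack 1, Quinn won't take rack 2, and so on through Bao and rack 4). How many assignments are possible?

362

Let Aᵢ (for 1 ≤ i ≤ 4) be the placements that put person i in their forbidden rack. Any j of these fix j positions, leaving (6−j)! ways to fill the rest, and there are C(4,j) ways to pick which j.
By inclusion–exclusion, the number of valid placements is Σ_{j=0}^{4} (−1)^j C(4,j)·(6−j)!.
Computing: 720 − 480 + 144 − 24 + 2 = 362.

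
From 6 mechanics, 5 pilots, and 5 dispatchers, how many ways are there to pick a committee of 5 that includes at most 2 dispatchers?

Split by how many dispatchers are chosen (0 through 2).
Sum: C(5,0)·C(11,5) + C(5,1)·C(11,4) + C(5,2)·C(11,3) = 462 + 1650 + 1650 = 3762.

3762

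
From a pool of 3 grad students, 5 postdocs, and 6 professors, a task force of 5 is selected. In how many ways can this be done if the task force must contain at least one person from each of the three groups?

1365

Total 5-person selections from all 14: C(14,5) = 2002.
Selections missing a whole group: no grad students → C(11,5) = 462; no postdocs → C(9,5) = 126; no professors → C(8,5) = 56.
Add back selections omitting two groups (i.e. drawn from a single group): C(3,5) + C(5,5) + C(6,5) = 7.
By inclusion–exclusion: 2002 − 644 + 7 = 1365.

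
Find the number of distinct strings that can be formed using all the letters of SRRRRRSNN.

Letter multiplicities in SRRRRRSNN: N×2, R×5, S×2.
Dividing 9! = 362880 by 5!·2!·2! = 480 for the repeated letters gives 756.

756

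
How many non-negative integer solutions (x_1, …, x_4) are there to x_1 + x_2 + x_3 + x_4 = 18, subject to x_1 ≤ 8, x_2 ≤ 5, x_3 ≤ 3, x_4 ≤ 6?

34

By stars and bars, unrestricted non-negative solutions to x_1+…+x_4 = 18 number C(18+3,3) = 1330.
Subtract solutions that violate a single cap (substitute x_i' = x_i − (cap_i+1)): x_1 ≥ 9 gives C(12,3) = 220; x_2 ≥ 6 gives C(15,3) = 455; x_3 ≥ 4 gives C(17,3) = 680; x_4 ≥ 7 gives C(14,3) = 364. Together 1719.
Add back pairs where two caps are both exceeded: 20 + 56 + 10 + 165 + 56 + 120 = 427.
Subtract triples: 0 + 0 + 0 + 4 = 4.
By inclusion–exclusion the count is 1330 − 1719 + 427 − 4 = 34.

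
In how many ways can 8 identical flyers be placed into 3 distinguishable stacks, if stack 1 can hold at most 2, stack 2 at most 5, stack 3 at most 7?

17

Without the upper bounds there are C(10,2) = 45 ways to split 8 among 3 stacks.
Subtract solutions that violate a single cap (substitute x_i' = x_i − (cap_i+1)): x_1 ≥ 3 gives C(7,2) = 21; x_2 ≥ 6 gives C(4,2) = 6; x_3 ≥ 8 gives C(2,2) = 1. Together 28.
No two caps can be exceeded simultaneously, so the pair terms are all 0.
By inclusion–exclusion the count is 45 − 28 + 0 = 17.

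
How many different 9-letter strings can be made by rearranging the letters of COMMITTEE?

Letter multiplicities in COMMITTEE: C×1, E×2, I×1, M×2, O×1, T×2.
The number of distinct arrangements is 9!/(2!·2!·2!) = 362880/8 = 45360.

45360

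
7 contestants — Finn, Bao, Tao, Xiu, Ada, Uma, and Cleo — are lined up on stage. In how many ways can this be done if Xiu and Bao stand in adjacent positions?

Place the 5 others and the Xiu-Bao pair as 6 objects in a line; the pair has 2 internal arrangements.
That gives 2 × 6! = 2 × 720 = 1440.

1440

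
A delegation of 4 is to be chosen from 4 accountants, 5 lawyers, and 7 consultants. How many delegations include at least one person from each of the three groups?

910

With no constraint there are C(16,4) = 1820 possible selections.
Subtract selections that omit an entire group: no accountants → C(12,4) = 495; no lawyers → C(11,4) = 330; no consultants → C(9,4) = 126.
Add back selections omitting two groups (i.e. drawn from a single group): C(4,4) + C(5,4) + C(7,4) = 41.
By inclusion–exclusion: 1820 − 951 + 41 = 910.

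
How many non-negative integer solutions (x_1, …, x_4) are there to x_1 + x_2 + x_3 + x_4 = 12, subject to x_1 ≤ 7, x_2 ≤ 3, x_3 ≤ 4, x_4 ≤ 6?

105

Without the upper bounds there are C(15,3) = 455 ways to split 12 among 4 variables.
Subtract solutions that violate a single cap (substitute x_i' = x_i − (cap_i+1)): x_1 ≥ 8 gives C(7,3) = 35; x_2 ≥ 4 gives C(11,3) = 165; x_3 ≥ 5 gives C(10,3) = 120; x_4 ≥ 7 gives C(8,3) = 56. Together 376.
Add back pairs where two caps are both exceeded: 1 + 0 + 0 + 20 + 4 + 1 = 26.
By inclusion–exclusion the count is 455 − 376 + 26 = 105.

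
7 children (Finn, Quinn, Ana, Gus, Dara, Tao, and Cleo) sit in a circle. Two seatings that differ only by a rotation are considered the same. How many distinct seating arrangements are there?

720

Around a circle, 7 distinct people have 7!/7 = (6)! = 720 rotationally distinct seatings.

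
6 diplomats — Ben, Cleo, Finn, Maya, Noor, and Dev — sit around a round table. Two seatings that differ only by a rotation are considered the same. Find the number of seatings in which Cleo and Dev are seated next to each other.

Treat {Cleo, Dev} as one unit (2 internal orders) and seat the resulting 5 units around the table: (4)! circular arrangements.
So 2 × (4)! = 2 × 24 = 48.

48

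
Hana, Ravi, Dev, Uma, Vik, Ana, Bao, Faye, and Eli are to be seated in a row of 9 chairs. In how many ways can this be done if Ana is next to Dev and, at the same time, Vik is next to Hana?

Treat {Ana,Dev} as one block (2 orders) and {Vik,Hana} as another (2 orders).
That leaves 7 units to arrange: 2 × 2 × 7! = 4 × 5040 = 20160.

20160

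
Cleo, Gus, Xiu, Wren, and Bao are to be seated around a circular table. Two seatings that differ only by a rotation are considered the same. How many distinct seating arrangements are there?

24

Seat Cleo anywhere (absorbing the rotational symmetry), then permute the other 4: (4)! = 24.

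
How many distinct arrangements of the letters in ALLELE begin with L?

With the first slot taken by L, it remains to arrange the other 5 letters (ALELE).
Those 5 letters have E appearing twice and L appearing twice, giving (5)!/(2!·2!) = 30.

30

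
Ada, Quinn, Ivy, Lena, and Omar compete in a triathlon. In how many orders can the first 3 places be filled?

There are 5 choices for 1st place, 4 for 2nd, and 3 for 3rd.
That gives 5 × 4 × 3 = 60.

60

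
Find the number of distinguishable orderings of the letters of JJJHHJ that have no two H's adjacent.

10

Total arrangements of JJJHHJ: 6!/(4!·2!) = 15.
If the two H's are adjacent, glue them into one block, leaving 5 items to arrange: (5)!/(4!) = 5 ways.
Hence 15 − 5 = 10.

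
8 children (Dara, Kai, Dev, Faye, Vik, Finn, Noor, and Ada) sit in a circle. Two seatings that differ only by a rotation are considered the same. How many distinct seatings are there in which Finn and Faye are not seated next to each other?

3600

All circular seatings of 8 people number (7)! = 5040.
Seatings with Finn beside Faye: treat them as a block with 2 internal orders, giving 2 × (6)! = 1440.
Subtracting, 5040 − 1440 = 3600.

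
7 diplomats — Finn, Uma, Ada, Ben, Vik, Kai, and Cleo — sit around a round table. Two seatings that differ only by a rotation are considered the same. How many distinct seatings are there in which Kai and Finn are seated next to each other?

Glue Kai and Finn into a block (2 internal orders). Seating 6 units around a circle gives (5)! arrangements.
So 2 × (5)! = 2 × 120 = 240.

240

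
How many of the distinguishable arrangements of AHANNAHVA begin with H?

840

Fix H in the first position and arrange the remaining 8 letters.
Those 8 letters have A appearing 4 times and N appearing twice, giving (8)!/(4!·2!) = 840.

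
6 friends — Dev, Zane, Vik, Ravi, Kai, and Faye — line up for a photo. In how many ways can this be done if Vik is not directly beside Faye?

There are 6! = 720 arrangements in all. If Vik and Faye are adjacent, merging them into one block gives 2·(5)! = 240 arrangements.
So 720 − 240 = 480 arrangements keep them apart.

480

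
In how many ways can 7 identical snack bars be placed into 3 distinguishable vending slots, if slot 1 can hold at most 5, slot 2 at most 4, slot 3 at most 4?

Without the upper bounds there are C(9,2) = 36 ways to split 7 among 3 vending slots.
Subtract solutions that violate a single cap (substitute x_i' = x_i − (cap_i+1)): x_1 ≥ 6 gives C(3,2) = 3; x_2 ≥ 5 gives C(4,2) = 6; x_3 ≥ 5 gives C(4,2) = 6. Together 15.
No two caps can be exceeded simultaneously, so the pair terms are all 0.
By inclusion–exclusion the count is 36 − 15 + 0 = 21.

21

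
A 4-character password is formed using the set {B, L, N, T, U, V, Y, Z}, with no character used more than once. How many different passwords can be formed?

Choose and order 4 of the 8 symbols: the first character has 8 options, the next 7, then 6, 5.
8 × 7 × 6 × 5 = 1680.

1680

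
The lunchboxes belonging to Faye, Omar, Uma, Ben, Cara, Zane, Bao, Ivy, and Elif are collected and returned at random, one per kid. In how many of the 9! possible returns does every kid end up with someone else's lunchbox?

133496

Let Aᵢ be the assignments in which kid i gets their own lunchbox. We want the size of the complement of A₁∪…∪A_9.
By inclusion–exclusion this is Σ_{j=0}^{9} (−1)^j C(9,j)·(9−j)!.
Computing: 362880 − 362880 + 181440 − 60480 + 15120 − 3024 + 504 − 72 + 9 − 1 = 133496.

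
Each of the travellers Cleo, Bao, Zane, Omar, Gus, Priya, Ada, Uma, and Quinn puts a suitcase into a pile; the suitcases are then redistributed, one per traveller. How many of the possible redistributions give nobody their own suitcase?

133496

This is the derangement count D_9: permutations of 9 items with no fixed point.
By inclusion–exclusion this is Σ_{j=0}^{9} (−1)^j C(9,j)·(9−j)!.
Computing: 362880 − 362880 + 181440 − 60480 + 15120 − 3024 + 504 − 72 + 9 − 1 = 133496.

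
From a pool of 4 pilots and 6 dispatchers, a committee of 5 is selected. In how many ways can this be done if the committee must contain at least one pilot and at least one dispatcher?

246

With no constraint there are C(10,5) = 252 possible selections.
Subtract selections that omit an entire group: no pilots → C(6,5) = 6; no dispatchers → C(4,5) = 0.
Both groups omitted at once is impossible, so 252 − 6 = 246.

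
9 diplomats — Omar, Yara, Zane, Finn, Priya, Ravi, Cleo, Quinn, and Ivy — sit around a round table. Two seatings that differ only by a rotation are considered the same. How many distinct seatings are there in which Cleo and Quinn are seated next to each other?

10080

Treat {Cleo, Quinn} as one unit (2 internal orders) and seat the resulting 8 units around the table: (7)! circular arrangements.
So 2 × (7)! = 2 × 5040 = 10080.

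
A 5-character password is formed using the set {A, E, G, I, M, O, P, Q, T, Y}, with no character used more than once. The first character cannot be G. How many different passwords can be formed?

The first character has 10−1 = 9 choices (anything except G).
The remaining 4 characters are filled from the other 9 symbols without repetition: 9 × 8 × 7 × 6 = 3024.
Total: 9 × 3024 = 27216.

27216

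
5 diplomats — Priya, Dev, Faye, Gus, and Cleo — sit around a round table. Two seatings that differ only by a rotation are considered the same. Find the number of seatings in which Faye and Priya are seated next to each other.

12

Glue Faye and Priya into a block (2 internal orders). Seating 4 units around a circle gives (3)! arrangements.
So 2 × (3)! = 2 × 6 = 12.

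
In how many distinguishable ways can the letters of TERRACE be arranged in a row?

Letter multiplicities in TERRACE: A×1, C×1, E×2, R×2, T×1.
Dividing 7! = 5040 by 2!·2! = 4 for the repeated letters gives 1260.

1260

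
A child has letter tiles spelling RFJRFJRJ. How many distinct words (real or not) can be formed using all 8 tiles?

560

RFJRFJRJ has 8 letters with F appearing twice, J appearing 3 times, and R appearing 3 times.
So there are 8! / (3!·3!·2!) = 560 distinguishable arrangements.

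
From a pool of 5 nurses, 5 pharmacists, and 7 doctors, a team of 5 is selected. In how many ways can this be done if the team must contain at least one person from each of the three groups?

Unrestricted: C(17,5) = 6188 ways to pick any 5 of the 17.
Selections missing a whole group: no nurses → C(12,5) = 792; no pharmacists → C(12,5) = 792; no doctors → C(10,5) = 252.
Add back selections omitting two groups (i.e. drawn from a single group): C(5,5) + C(5,5) + C(7,5) = 23.
By inclusion–exclusion: 6188 − 1836 + 23 = 4375.

4375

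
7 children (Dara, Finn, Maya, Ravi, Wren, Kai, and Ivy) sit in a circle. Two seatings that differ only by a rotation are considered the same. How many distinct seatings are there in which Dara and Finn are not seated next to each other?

480

All circular seatings of 7 people number (6)! = 720.
Those with Dara next to Finn: fuse the pair into one unit and seat 6 units around a circle — 2·(5)! = 240.
Subtracting, 720 − 240 = 480.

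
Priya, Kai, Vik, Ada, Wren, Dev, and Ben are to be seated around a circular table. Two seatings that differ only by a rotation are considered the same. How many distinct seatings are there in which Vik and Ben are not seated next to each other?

Without the restriction there are (6)! = 720 seatings.
Those with Vik next to Ben: fuse the pair into one unit and seat 6 units around a circle — 2·(5)! = 240.
Subtracting, 720 − 240 = 480.

480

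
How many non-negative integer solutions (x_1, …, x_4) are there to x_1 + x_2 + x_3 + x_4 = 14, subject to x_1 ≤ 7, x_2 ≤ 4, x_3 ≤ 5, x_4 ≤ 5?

By stars and bars, unrestricted non-negative solutions to x_1+…+x_4 = 14 number C(14+3,3) = 680.
Subtract solutions that violate a single cap (substitute x_i' = x_i − (cap_i+1)): x_1 ≥ 8 gives C(9,3) = 84; x_2 ≥ 5 gives C(12,3) = 220; x_3 ≥ 6 gives C(11,3) = 165; x_4 ≥ 6 gives C(11,3) = 165. Together 634.
Add back pairs where two caps are both exceeded: 4 + 1 + 1 + 20 + 20 + 10 = 56.
By inclusion–exclusion the count is 680 − 634 + 56 = 102.

102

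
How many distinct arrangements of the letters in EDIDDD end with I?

Fix I in the last position and arrange the remaining 5 letters.
Those 5 letters have D appearing 4 times, giving (5)!/(4!) = 5.

5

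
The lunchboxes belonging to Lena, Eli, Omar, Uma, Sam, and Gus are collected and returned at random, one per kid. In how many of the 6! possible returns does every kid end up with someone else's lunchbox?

Count assignments avoiding every fixed point. For any j of the 6 kids fixed to their own lunchbox, the other 6−j can be arranged in (6−j)! ways.
By inclusion–exclusion this is Σ_{j=0}^{6} (−1)^j C(6,j)·(6−j)!.
Computing: 720 − 720 + 360 − 120 + 30 − 6 + 1 = 265.

265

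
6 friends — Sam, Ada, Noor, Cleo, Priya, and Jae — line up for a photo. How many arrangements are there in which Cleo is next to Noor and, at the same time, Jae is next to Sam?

96

Treat {Cleo,Noor} as one block (2 orders) and {Jae,Sam} as another (2 orders).
That leaves 4 units to arrange: 2 × 2 × 4! = 4 × 24 = 96.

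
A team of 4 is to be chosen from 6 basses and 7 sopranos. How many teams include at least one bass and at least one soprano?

665

With no constraint there are C(13,4) = 715 possible selections.
Selections missing a whole group: no basses → C(7,4) = 35; no sopranos → C(6,4) = 15.
Both groups omitted at once is impossible, so 715 − 50 = 665.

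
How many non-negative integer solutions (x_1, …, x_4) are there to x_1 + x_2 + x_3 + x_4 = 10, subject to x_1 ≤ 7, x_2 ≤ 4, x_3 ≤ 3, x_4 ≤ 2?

Ignoring the caps, the number of non-negative solutions to x_1+…+x_4 = 10 is C(13,3) = 286.
Subtract solutions that violate a single cap (substitute x_i' = x_i − (cap_i+1)): x_1 ≥ 8 gives C(5,3) = 10; x_2 ≥ 5 gives C(8,3) = 56; x_3 ≥ 4 gives C(9,3) = 84; x_4 ≥ 3 gives C(10,3) = 120. Together 270.
Add back pairs where two caps are both exceeded: 0 + 0 + 0 + 4 + 10 + 20 = 34.
By inclusion–exclusion the count is 286 − 270 + 34 = 50.

50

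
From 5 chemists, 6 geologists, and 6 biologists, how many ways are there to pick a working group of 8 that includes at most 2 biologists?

9075

Split by how many biologists are chosen (0 through 2).
Sum: C(6,0)·C(11,8) + C(6,1)·C(11,7) + C(6,2)·C(11,6) = 165 + 1980 + 6930 = 9075.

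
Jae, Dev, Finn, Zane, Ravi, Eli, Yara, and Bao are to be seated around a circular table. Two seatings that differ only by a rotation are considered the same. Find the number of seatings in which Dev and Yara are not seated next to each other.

3600

All circular seatings of 8 people number (7)! = 5040.
Seatings with Dev beside Yara: treat them as a block with 2 internal orders, giving 2 × (6)! = 1440.
Subtracting, 5040 − 1440 = 3600.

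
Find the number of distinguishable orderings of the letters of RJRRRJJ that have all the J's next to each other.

5

Treat the 3 copies of J as a single block. The multiset to arrange is then {JJJ, R, R, R, R}, 5 items in all.
That gives (5)!/(4!) = 5 arrangements.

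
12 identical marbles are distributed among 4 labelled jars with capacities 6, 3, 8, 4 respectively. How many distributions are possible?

By stars and bars, unrestricted non-negative solutions to x_1+…+x_4 = 12 number C(12+3,3) = 455.
Subtract solutions that violate a single cap (substitute x_i' = x_i − (cap_i+1)): x_1 ≥ 7 gives C(8,3) = 56; x_2 ≥ 4 gives C(11,3) = 165; x_3 ≥ 9 gives C(6,3) = 20; x_4 ≥ 5 gives C(10,3) = 120. Together 361.
Add back pairs where two caps are both exceeded: 4 + 0 + 1 + 0 + 20 + 0 = 25.
By inclusion–exclusion the count is 455 − 361 + 25 = 119.

119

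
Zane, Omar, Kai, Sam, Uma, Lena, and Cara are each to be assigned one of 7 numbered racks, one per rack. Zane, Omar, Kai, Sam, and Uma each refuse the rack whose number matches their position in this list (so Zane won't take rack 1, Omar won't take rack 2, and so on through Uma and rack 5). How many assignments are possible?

Let Aᵢ (for 1 ≤ i ≤ 5) be the placements that put person i in their forbidden rack. Any j of these fix j positions, leaving (7−j)! ways to fill the rest, and there are C(5,j) ways to pick which j.
By inclusion–exclusion, the number of valid placements is Σ_{j=0}^{5} (−1)^j C(5,j)·(7−j)!.
Computing: 5040 − 3600 + 1200 − 240 + 30 − 2 = 2428.

2428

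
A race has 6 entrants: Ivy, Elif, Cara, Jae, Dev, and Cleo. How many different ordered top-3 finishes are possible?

There are 6 choices for 1st place, 5 for 2nd, and 4 for 3rd.
That gives 6 × 5 × 4 = 120.

120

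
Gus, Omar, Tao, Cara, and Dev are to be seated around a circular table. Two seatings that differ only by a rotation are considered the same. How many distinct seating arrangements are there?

24

Seat Gus anywhere (absorbing the rotational symmetry), then permute the other 4: (4)! = 24.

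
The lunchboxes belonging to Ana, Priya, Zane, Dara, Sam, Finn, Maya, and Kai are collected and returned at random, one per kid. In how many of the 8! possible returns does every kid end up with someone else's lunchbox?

14833

Let Aᵢ be the assignments in which kid i gets their own lunchbox. We want the size of the complement of A₁∪…∪A_8.
By inclusion–exclusion this is Σ_{j=0}^{8} (−1)^j C(8,j)·(8−j)!.
Computing: 40320 − 40320 + 20160 − 6720 + 1680 − 336 + 56 − 8 + 1 = 14833.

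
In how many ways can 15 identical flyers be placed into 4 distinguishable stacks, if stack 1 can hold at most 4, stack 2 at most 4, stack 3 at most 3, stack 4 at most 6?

Without the upper bounds there are C(18,3) = 816 ways to split 15 among 4 stacks.
Subtract solutions that violate a single cap (substitute x_i' = x_i − (cap_i+1)): x_1 ≥ 5 gives C(13,3) = 286; x_2 ≥ 5 gives C(13,3) = 286; x_3 ≥ 4 gives C(14,3) = 364; x_4 ≥ 7 gives C(11,3) = 165. Together 1101.
Add back pairs where two caps are both exceeded: 56 + 84 + 20 + 84 + 20 + 35 = 299.
Subtract triples: 4 + 0 + 0 + 0 = 4.
By inclusion–exclusion the count is 816 − 1101 + 299 − 4 = 10.

10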